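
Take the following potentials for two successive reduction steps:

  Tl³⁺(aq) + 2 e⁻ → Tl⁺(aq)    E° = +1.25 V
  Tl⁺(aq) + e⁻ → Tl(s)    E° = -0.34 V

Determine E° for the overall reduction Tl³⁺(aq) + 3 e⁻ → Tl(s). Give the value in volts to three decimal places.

+0.720 V

Since ΔG° = −nFE° is additive over sequential reductions, n₃E°₃ = n₁E°₁ + n₂E°₂.
E°₃ = (2×+1.25 + 1×-0.34) / 3 = (+2.160) / 3 = +0.720 V.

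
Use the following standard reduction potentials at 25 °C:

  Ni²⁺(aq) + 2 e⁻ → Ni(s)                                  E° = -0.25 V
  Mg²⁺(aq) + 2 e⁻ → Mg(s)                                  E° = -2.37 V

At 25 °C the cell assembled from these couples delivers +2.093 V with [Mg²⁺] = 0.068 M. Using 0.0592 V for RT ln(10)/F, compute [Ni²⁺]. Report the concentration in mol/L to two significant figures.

0.0083 M

Ni²⁺/Ni is the cathode, Mg²⁺/Mg the anode: E°cell = +2.12 V, n = 2.
Overall reaction: Ni²⁺(aq) + Mg(s) → Ni(s) + Mg²⁺(aq); Q = [Mg²⁺]^1/[Ni²⁺]^1.
From E = E° − (0.0592/n) log Q: log Q = (E° − E)·n/0.0592 = (+2.12 − (+2.093))·2/0.0592 = 0.9122.
So 1·log[Ni²⁺] = 1·log(0.068) − log Q = -1.1675 − (0.9122) = -2.0797; [Ni²⁺] = 10^(-2.0797) ≈ 0.0083 M.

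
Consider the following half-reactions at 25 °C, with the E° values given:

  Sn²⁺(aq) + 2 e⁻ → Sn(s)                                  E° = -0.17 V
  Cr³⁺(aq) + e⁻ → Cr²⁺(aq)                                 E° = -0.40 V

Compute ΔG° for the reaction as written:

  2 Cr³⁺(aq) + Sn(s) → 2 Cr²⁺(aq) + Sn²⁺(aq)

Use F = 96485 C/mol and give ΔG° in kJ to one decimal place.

+44.4 kJ

As written, Cr³⁺/Cr²⁺ is reduced (cathode) and Sn²⁺/Sn is oxidised (anode), so E°cell = (-0.40) − (-0.17) = -0.23 V.
Balancing electrons gives n = 2.
ΔG° = −nFE° = −(2)(96485)(-0.23) = 44,383 J = +44.4 kJ.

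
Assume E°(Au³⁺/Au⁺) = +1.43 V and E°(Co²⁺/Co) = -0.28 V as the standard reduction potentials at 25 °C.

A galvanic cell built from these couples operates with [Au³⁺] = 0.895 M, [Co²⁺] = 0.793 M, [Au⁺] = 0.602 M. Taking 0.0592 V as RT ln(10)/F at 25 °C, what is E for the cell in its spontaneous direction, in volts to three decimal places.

+1.718 V

Au³⁺/Au⁺ is the cathode (higher E°), Co²⁺/Co the anode: E°cell = +1.43 − (-0.28) = +1.71 V, n = 2.
Overall: Au³⁺(aq) + Co(s) → Au⁺(aq) + Co²⁺(aq)
Q = [Au⁺]·[Co²⁺] / ([Au³⁺]); log Q = -0.273.
E = E° − (0.0592/n) log Q = +1.71 − (0.0592/2)(-0.273) = +1.718 V.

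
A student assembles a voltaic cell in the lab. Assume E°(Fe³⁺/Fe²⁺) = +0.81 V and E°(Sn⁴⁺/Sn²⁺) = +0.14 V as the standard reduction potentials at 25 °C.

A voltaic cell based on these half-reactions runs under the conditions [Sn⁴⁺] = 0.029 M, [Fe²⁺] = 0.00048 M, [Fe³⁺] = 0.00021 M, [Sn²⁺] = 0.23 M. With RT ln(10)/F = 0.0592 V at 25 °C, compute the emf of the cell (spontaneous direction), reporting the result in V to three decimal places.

+0.675 V

Fe³⁺/Fe²⁺ is the cathode (higher E°), Sn⁴⁺/Sn²⁺ the anode: E°cell = +0.81 − (+0.14) = +0.67 V, n = 2.
Overall: 2 Fe³⁺(aq) + Sn²⁺(aq) → 2 Fe²⁺(aq) + Sn⁴⁺(aq)
Q = [Fe²⁺]^2·[Sn⁴⁺] / ([Fe³⁺]^2·[Sn²⁺]); log Q = -0.181.
E = E° − (0.0592/n) log Q = +0.67 − (0.0592/2)(-0.181) = +0.675 V.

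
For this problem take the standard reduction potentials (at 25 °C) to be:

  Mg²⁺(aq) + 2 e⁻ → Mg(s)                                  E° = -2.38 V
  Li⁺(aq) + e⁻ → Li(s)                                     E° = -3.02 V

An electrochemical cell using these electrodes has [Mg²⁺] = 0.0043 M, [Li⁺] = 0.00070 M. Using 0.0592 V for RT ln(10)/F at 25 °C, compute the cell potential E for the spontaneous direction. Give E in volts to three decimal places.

+0.757 V

Mg²⁺/Mg is the cathode (higher E°), Li⁺/Li the anode: E°cell = -2.38 − (-3.02) = +0.64 V, n = 2.
Overall: Mg²⁺(aq) + 2 Li(s) → Mg(s) + 2 Li⁺(aq)
Q = [Li⁺]^2 / ([Mg²⁺]); log Q = -3.943.
E = E° − (0.0592/n) log Q = +0.64 − (0.0592/2)(-3.943) = +0.757 V.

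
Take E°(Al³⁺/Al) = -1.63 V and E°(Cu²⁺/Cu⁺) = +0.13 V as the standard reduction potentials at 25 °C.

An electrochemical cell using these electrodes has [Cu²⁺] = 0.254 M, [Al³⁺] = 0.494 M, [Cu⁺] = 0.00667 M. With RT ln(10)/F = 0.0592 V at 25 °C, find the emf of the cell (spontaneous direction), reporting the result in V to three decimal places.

+1.860 V

Cu²⁺/Cu⁺ is the cathode (higher E°), Al³⁺/Al the anode: E°cell = +0.13 − (-1.63) = +1.76 V, n = 3.
Overall: 3 Cu²⁺(aq) + Al(s) → 3 Cu⁺(aq) + Al³⁺(aq)
Q = [Cu⁺]^3·[Al³⁺] / ([Cu²⁺]^3); log Q = -5.048.
E = E° − (0.0592/n) log Q = +1.76 − (0.0592/3)(-5.048) = +1.860 V.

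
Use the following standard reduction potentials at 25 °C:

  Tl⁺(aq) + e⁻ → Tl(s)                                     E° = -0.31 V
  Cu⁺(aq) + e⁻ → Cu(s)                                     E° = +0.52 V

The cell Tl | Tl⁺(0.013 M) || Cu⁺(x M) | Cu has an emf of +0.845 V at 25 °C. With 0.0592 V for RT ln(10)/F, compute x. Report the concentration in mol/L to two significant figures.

Cu⁺/Cu is the cathode, Tl⁺/Tl the anode: E°cell = +0.83 V, n = 1.
Overall reaction: Cu⁺(aq) + Tl(s) → Cu(s) + Tl⁺(aq); Q = [Tl⁺]^1/[Cu⁺]^1.
From E = E° − (0.0592/n) log Q: log Q = (E° − E)·n/0.0592 = (+0.83 − (+0.845))·1/0.0592 = -0.2534.
So 1·log[Cu⁺] = 1·log(0.013) − log Q = -1.8861 − (-0.2534) = -1.6327; [Cu⁺] = 10^(-1.6327) ≈ 0.023 M.

0.023 M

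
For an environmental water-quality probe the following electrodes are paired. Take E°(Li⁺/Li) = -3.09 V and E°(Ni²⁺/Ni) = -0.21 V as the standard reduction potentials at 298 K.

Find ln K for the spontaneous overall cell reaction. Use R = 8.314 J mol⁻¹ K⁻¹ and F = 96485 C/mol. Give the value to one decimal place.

224.3

Cathode: Ni²⁺/Ni; anode: Li⁺/Li. E°cell = (-0.21) − (-3.09) = +2.88 V, with n = 2.
ΔG° = −nFE° = −RT ln K, so ln K = nFE°/(RT) = (2)(96485)(+2.88) / ((8.314)(298)) = 224.314.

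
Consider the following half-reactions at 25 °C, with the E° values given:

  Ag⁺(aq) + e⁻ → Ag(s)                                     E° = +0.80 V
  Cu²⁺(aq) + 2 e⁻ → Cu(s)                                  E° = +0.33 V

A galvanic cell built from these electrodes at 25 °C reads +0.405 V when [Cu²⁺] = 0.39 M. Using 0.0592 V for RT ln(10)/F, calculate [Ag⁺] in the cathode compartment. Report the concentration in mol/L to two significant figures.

0.050 M

Ag⁺/Ag is the cathode, Cu²⁺/Cu the anode: E°cell = +0.47 V, n = 2.
Overall reaction: 2 Ag⁺(aq) + Cu(s) → 2 Ag(s) + Cu²⁺(aq); Q = [Cu²⁺]^1/[Ag⁺]^2.
From E = E° − (0.0592/n) log Q: log Q = (E° − E)·n/0.0592 = (+0.47 − (+0.405))·2/0.0592 = 2.1959.
So 2·log[Ag⁺] = 1·log(0.39) − log Q = -0.4089 − (2.1959) = -2.6048; log[Ag⁺] = -2.6048 / 2 = -1.3024; [Ag⁺] = 10^(-1.3024) ≈ 0.050 M.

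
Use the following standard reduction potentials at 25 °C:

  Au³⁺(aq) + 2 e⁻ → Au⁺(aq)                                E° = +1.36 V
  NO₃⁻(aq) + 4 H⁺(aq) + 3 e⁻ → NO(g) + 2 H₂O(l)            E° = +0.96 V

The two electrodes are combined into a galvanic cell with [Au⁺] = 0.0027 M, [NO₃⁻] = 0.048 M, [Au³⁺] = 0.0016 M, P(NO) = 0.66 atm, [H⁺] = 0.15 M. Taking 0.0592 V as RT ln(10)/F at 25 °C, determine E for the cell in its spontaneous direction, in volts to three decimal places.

Au³⁺/Au⁺ is the cathode (higher E°), NO₃⁻/NO the anode: E°cell = +1.36 − (+0.96) = +0.40 V, n = 6.
Overall: 3 Au³⁺(aq) + 2 NO(g) + 4 H₂O(l) → 3 Au⁺(aq) + 2 NO₃⁻(aq) + 8 H⁺(aq)
Q = [Au⁺]^3·[NO₃⁻]^2·[H⁺]^8 / ([Au³⁺]^3·P(NO)^2); log Q = -8.186.
E = E° − (0.0592/n) log Q = +0.40 − (0.0592/6)(-8.186) = +0.481 V.

+0.481 V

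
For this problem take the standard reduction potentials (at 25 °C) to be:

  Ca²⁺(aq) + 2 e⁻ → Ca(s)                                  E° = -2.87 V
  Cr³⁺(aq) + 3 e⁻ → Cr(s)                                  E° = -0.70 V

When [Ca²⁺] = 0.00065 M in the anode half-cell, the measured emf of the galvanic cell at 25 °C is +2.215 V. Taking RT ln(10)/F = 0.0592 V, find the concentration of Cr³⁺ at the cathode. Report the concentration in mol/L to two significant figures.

Cr³⁺/Cr is the cathode, Ca²⁺/Ca the anode: E°cell = +2.17 V, n = 6.
Overall reaction: 2 Cr³⁺(aq) + 3 Ca(s) → 2 Cr(s) + 3 Ca²⁺(aq); Q = [Ca²⁺]^3/[Cr³⁺]^2.
From E = E° − (0.0592/n) log Q: log Q = (E° − E)·n/0.0592 = (+2.17 − (+2.215))·6/0.0592 = -4.5608.
So 2·log[Cr³⁺] = 3·log(0.00065) − log Q = -9.5613 − (-4.5608) = -5.0005; log[Cr³⁺] = -5.0005 / 2 = -2.5002; [Cr³⁺] = 10^(-2.5002) ≈ 0.0032 M.

0.0032 M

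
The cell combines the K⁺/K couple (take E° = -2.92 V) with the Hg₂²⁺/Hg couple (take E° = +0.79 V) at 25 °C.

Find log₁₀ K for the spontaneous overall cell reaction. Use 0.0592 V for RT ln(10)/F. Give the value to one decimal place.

125.3

Cathode: Hg₂²⁺/Hg; anode: K⁺/K. E°cell = +3.71 V, n = 2.
log K = nE°cell / 0.0592 = (2)(+3.71) / 0.0592 = 125.3.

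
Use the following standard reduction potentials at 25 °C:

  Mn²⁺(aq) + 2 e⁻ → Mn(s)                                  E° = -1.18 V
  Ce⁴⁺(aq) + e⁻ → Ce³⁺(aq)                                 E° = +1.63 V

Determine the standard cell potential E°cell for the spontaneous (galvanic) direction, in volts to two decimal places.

The Ce⁴⁺/Ce³⁺ couple has the higher reduction potential, so it is the cathode; Mn²⁺/Mn is oxidised at the anode.
E°cell = E°(cathode) − E°(anode) = (+1.63) − (-1.18) = +2.81 V.
Since E°cell > 0, the reaction is spontaneous under standard conditions.

+2.81 V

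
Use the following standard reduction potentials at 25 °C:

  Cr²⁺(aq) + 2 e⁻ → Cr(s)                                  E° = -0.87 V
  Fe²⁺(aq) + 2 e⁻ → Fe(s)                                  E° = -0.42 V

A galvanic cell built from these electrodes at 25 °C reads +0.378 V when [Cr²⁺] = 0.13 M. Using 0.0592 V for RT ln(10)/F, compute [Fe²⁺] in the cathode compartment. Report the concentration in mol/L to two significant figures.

Fe²⁺/Fe is the cathode, Cr²⁺/Cr the anode: E°cell = +0.45 V, n = 2.
Overall reaction: Fe²⁺(aq) + Cr(s) → Fe(s) + Cr²⁺(aq); Q = [Cr²⁺]^1/[Fe²⁺]^1.
From E = E° − (0.0592/n) log Q: log Q = (E° − E)·n/0.0592 = (+0.45 − (+0.378))·2/0.0592 = 2.4324.
So 1·log[Fe²⁺] = 1·log(0.13) − log Q = -0.8861 − (2.4324) = -3.3185; [Fe²⁺] = 10^(-3.3185) ≈ 0.00048 M.

0.00048 M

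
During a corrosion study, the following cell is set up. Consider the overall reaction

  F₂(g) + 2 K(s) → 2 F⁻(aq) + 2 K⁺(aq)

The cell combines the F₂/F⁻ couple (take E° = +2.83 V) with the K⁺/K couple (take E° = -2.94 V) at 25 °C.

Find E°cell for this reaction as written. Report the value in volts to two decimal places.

The F₂/F⁻ couple has the higher reduction potential, so it is the cathode; K⁺/K is oxidised at the anode.
E°cell = E°(cathode) − E°(anode) = (+2.83) − (-2.94) = +5.77 V.
Since E°cell > 0, the reaction is spontaneous under standard conditions.

+5.77 V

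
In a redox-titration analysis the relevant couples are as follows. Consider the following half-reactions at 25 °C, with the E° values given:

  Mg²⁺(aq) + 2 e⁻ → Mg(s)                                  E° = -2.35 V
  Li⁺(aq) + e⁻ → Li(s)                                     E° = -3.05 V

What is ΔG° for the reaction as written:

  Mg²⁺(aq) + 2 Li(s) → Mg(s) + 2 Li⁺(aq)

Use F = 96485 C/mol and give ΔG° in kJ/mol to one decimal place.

As written, Mg²⁺/Mg is reduced (cathode) and Li⁺/Li is oxidised (anode), so E°cell = (-2.35) − (-3.05) = +0.70 V.
Balancing electrons gives n = 2.
ΔG° = −nFE° = −(2)(96485)(+0.70) = -135,079 J = -135.1 kJ/mol.

-135.1 kJ/mol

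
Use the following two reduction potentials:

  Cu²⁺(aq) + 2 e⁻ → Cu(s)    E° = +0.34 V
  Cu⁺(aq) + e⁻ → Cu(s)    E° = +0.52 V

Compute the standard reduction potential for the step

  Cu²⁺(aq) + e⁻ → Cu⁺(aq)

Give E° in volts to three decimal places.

+0.160 V

Sequential free energies add, so n₃E°₃ = n₁E°₁ + n₂E°₂.
With n₃ = 2, and the known step contributing 1×(+0.52) V, the unknown satisfies 1·E° = 2×(+0.34) − 1×(+0.52) = +0.160.
E° = +0.160 / 1 = +0.160 V.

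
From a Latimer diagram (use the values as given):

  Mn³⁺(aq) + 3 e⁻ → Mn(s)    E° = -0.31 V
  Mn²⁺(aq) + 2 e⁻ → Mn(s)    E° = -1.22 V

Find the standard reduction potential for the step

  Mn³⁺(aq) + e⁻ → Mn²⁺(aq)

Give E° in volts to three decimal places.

Sequential free energies add, so n₃E°₃ = n₁E°₁ + n₂E°₂.
With n₃ = 3, and the known step contributing 2×(-1.22) V, the unknown satisfies 1·E° = 3×(-0.31) − 2×(-1.22) = +1.510.
E° = +1.510 / 1 = +1.510 V.

+1.510 V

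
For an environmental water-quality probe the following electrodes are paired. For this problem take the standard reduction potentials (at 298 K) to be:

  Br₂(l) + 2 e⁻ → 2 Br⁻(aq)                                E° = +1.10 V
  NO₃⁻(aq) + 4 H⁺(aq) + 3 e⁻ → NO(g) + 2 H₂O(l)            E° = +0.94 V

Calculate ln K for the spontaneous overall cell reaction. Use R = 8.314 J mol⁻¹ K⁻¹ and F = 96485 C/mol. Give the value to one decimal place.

37.4

Cathode: Br₂/Br⁻; anode: NO₃⁻/NO. E°cell = (+1.10) − (+0.94) = +0.16 V, with n = 6.
ΔG° = −nFE° = −RT ln K, so ln K = nFE°/(RT) = (6)(96485)(+0.16) / ((8.314)(298)) = 37.386.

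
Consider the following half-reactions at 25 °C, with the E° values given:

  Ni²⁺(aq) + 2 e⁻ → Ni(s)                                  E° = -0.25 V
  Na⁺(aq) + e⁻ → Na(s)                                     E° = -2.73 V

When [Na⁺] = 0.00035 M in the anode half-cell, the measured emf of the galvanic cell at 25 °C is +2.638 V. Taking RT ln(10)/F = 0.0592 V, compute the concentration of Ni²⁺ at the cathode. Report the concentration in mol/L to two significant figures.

0.027 M

Ni²⁺/Ni is the cathode, Na⁺/Na the anode: E°cell = +2.48 V, n = 2.
Overall reaction: Ni²⁺(aq) + 2 Na(s) → Ni(s) + 2 Na⁺(aq); Q = [Na⁺]^2/[Ni²⁺]^1.
From E = E° − (0.0592/n) log Q: log Q = (E° − E)·n/0.0592 = (+2.48 − (+2.638))·2/0.0592 = -5.3378.
So 1·log[Ni²⁺] = 2·log(0.00035) − log Q = -6.9119 − (-5.3378) = -1.5741; [Ni²⁺] = 10^(-1.5741) ≈ 0.027 M.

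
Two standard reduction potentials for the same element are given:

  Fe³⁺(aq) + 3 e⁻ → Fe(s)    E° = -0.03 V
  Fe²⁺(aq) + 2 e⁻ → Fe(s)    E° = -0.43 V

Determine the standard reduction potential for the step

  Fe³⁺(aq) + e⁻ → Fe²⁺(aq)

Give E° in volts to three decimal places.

+0.770 V

Sequential free energies add, so n₃E°₃ = n₁E°₁ + n₂E°₂.
With n₃ = 3, and the known step contributing 2×(-0.43) V, the unknown satisfies 1·E° = 3×(-0.03) − 2×(-0.43) = +0.770.
E° = +0.770 / 1 = +0.770 V.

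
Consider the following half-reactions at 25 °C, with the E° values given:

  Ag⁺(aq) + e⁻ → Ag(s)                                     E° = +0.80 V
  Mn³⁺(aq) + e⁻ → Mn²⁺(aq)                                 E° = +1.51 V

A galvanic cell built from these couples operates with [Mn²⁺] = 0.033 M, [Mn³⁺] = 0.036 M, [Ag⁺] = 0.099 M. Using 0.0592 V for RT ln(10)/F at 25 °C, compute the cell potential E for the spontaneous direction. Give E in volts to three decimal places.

Mn³⁺/Mn²⁺ is the cathode (higher E°), Ag⁺/Ag the anode: E°cell = +1.51 − (+0.80) = +0.71 V, n = 1.
Overall: Mn³⁺(aq) + Ag(s) → Mn²⁺(aq) + Ag⁺(aq)
Q = [Mn²⁺]·[Ag⁺] / ([Mn³⁺]); log Q = -1.042.
E = E° − (0.0592/n) log Q = +0.71 − (0.0592/1)(-1.042) = +0.772 V.

+0.772 V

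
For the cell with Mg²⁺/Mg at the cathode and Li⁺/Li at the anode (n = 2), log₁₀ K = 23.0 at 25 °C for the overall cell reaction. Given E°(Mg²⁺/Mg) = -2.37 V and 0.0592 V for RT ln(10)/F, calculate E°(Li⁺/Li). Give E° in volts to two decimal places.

-3.05 V

E°cell = (0.0592/n)·log K = (0.0592/2)(23.0) = +0.681 V.
Since Mg²⁺/Mg is the cathode and Li⁺/Li the anode, E°cell = E°(Mg²⁺/Mg) − E°(Li⁺/Li).
So E°(Li⁺/Li) = E°(Mg²⁺/Mg) − E°cell = (-2.37) − (+0.681) = -3.05 V.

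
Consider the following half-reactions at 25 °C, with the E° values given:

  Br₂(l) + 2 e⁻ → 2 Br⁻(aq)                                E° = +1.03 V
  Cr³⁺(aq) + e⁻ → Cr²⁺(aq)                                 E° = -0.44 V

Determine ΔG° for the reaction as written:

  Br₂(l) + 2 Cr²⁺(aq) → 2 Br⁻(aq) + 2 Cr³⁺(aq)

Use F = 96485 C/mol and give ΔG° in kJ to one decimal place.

-283.7 kJ

As written, Br₂/Br⁻ is reduced (cathode) and Cr³⁺/Cr²⁺ is oxidised (anode), so E°cell = (+1.03) − (-0.44) = +1.47 V.
Balancing electrons gives n = 2.
ΔG° = −nFE° = −(2)(96485)(+1.47) = -283,666 J = -283.7 kJ.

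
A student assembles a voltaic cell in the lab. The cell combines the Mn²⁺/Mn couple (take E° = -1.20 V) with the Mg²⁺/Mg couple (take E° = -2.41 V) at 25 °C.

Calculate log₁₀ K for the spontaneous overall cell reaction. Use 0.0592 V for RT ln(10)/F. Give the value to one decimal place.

40.9

Cathode: Mn²⁺/Mn; anode: Mg²⁺/Mg. E°cell = +1.21 V, n = 2.
log K = nE°cell / 0.0592 = (2)(+1.21) / 0.0592 = 40.9.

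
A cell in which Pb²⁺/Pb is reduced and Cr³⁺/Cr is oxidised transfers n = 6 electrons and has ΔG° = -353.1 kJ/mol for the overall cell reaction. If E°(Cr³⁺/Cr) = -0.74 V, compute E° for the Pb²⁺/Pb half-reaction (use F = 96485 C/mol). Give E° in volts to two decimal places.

E°cell = −ΔG°/(nF) = −(-353.1×10³)/((6)(96485)) = +0.610 V.
Since Pb²⁺/Pb is the cathode and Cr³⁺/Cr the anode, E°cell = E°(Pb²⁺/Pb) − E°(Cr³⁺/Cr).
So E°(Pb²⁺/Pb) = E°cell + E°(Cr³⁺/Cr) = +0.610 + (-0.74) = -0.13 V.

-0.13 V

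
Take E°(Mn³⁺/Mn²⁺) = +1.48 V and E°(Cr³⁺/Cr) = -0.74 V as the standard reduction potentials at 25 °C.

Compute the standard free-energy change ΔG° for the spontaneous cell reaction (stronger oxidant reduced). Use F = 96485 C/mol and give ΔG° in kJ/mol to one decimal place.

-642.6 kJ/mol

Mn³⁺/Mn²⁺ (E° = +1.48 V) is the cathode; Cr³⁺/Cr (E° = -0.74 V) is the anode, so E°cell = +2.22 V.
Balancing electrons gives n = 3 (lcm of 1 and 3).
ΔG° = −nFE° = −(3)(96485)(+2.22) = -642,590 J = -642.6 kJ/mol.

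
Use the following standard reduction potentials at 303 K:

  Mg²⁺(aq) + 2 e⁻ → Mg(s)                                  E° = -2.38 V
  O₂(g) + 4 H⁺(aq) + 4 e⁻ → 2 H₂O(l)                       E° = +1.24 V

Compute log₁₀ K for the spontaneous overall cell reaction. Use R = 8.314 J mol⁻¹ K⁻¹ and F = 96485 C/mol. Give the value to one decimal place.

Cathode: O₂/H₂O; anode: Mg²⁺/Mg. E°cell = (+1.24) − (-2.38) = +3.62 V, with n = 4.
ΔG° = −nFE° = −RT ln K, so ln K = nFE°/(RT) = (4)(96485)(+3.62) / ((8.314)(303)) = 554.595.
log₁₀ K = 554.595 / ln 10 = 240.9.

240.9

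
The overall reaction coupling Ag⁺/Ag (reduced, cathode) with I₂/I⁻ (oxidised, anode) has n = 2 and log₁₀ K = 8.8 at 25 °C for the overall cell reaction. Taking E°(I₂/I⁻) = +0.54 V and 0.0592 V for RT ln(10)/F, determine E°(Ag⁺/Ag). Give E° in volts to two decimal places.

E°cell = (0.0592/n)·log K = (0.0592/2)(8.8) = +0.260 V.
Since Ag⁺/Ag is the cathode and I₂/I⁻ the anode, E°cell = E°(Ag⁺/Ag) − E°(I₂/I⁻).
So E°(Ag⁺/Ag) = E°cell + E°(I₂/I⁻) = +0.260 + (+0.54) = +0.80 V.

+0.80 V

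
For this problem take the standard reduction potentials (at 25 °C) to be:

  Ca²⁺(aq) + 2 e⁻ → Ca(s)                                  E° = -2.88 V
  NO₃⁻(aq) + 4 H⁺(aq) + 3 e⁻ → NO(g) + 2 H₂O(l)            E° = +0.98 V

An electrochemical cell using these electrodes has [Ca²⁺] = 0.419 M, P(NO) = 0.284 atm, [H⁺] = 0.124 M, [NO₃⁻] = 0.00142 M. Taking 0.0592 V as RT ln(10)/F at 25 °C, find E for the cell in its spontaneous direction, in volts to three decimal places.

+3.754 V

NO₃⁻/NO is the cathode (higher E°), Ca²⁺/Ca the anode: E°cell = +0.98 − (-2.88) = +3.86 V, n = 6.
Overall: 2 NO₃⁻(aq) + 8 H⁺(aq) + 3 Ca(s) → 2 NO(g) + 4 H₂O(l) + 3 Ca²⁺(aq)
Q = P(NO)^2·[Ca²⁺]^3 / ([NO₃⁻]^2·[H⁺]^8); log Q = 10.721.
E = E° − (0.0592/n) log Q = +3.86 − (0.0592/6)(10.721) = +3.754 V.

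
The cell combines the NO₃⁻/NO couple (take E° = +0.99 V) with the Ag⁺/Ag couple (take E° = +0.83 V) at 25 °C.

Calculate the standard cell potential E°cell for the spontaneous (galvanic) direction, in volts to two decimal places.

+0.16 V

The NO₃⁻/NO couple has the higher reduction potential, so it is the cathode; Ag⁺/Ag is oxidised at the anode.
E°cell = E°(cathode) − E°(anode) = (+0.99) − (+0.83) = +0.16 V.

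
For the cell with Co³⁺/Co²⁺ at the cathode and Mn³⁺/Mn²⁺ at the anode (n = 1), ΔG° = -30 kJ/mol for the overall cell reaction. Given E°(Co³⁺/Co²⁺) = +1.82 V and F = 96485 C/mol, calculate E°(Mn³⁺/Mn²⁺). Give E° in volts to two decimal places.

+1.51 V

E°cell = −ΔG°/(nF) = −(-30×10³)/((1)(96485)) = +0.311 V.
Since Co³⁺/Co²⁺ is the cathode and Mn³⁺/Mn²⁺ the anode, E°cell = E°(Co³⁺/Co²⁺) − E°(Mn³⁺/Mn²⁺).
So E°(Mn³⁺/Mn²⁺) = E°(Co³⁺/Co²⁺) − E°cell = (+1.82) − (+0.311) = +1.51 V.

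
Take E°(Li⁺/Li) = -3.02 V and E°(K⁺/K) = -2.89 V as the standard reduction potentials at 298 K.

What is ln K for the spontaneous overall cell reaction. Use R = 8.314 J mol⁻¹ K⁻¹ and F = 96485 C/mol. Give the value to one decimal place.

5.1

Cathode: K⁺/K; anode: Li⁺/Li. E°cell = (-2.89) − (-3.02) = +0.13 V, with n = 1.
ΔG° = −nFE° = −RT ln K, so ln K = nFE°/(RT) = (1)(96485)(+0.13) / ((8.314)(298)) = 5.063.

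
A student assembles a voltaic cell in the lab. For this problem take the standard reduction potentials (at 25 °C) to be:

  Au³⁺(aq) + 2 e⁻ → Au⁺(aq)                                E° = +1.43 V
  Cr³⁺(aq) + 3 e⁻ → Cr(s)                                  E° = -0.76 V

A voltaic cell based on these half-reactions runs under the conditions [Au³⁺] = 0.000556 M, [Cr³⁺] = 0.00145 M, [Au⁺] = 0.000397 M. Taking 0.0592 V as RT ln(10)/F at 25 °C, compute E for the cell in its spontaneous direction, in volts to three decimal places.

+2.250 V

Au³⁺/Au⁺ is the cathode (higher E°), Cr³⁺/Cr the anode: E°cell = +1.43 − (-0.76) = +2.19 V, n = 6.
Overall: 3 Au³⁺(aq) + 2 Cr(s) → 3 Au⁺(aq) + 2 Cr³⁺(aq)
Q = [Au⁺]^3·[Cr³⁺]^2 / ([Au³⁺]^3); log Q = -6.116.
E = E° − (0.0592/n) log Q = +2.19 − (0.0592/6)(-6.116) = +2.250 V.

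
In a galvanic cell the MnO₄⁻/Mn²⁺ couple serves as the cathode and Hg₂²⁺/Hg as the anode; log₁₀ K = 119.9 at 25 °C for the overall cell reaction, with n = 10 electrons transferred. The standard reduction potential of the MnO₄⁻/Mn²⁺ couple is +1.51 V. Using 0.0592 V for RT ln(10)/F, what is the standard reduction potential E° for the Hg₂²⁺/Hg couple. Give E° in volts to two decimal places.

+0.80 V

E°cell = (0.0592/n)·log K = (0.0592/10)(119.9) = +0.710 V.
Since MnO₄⁻/Mn²⁺ is the cathode and Hg₂²⁺/Hg the anode, E°cell = E°(MnO₄⁻/Mn²⁺) − E°(Hg₂²⁺/Hg).
So E°(Hg₂²⁺/Hg) = E°(MnO₄⁻/Mn²⁺) − E°cell = (+1.51) − (+0.710) = +0.80 V.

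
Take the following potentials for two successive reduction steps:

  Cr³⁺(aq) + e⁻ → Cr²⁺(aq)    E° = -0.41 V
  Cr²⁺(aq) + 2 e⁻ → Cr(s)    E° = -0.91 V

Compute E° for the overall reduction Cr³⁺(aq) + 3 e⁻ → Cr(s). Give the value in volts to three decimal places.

Standard free energies of sequential steps add: ΔG°₃ = ΔG°₁ + ΔG°₂, so n₃E°₃ = n₁E°₁ + n₂E°₂.
E°₃ = (1×-0.41 + 2×-0.91) / 3 = (-2.230) / 3 = -0.743 V.

-0.743 V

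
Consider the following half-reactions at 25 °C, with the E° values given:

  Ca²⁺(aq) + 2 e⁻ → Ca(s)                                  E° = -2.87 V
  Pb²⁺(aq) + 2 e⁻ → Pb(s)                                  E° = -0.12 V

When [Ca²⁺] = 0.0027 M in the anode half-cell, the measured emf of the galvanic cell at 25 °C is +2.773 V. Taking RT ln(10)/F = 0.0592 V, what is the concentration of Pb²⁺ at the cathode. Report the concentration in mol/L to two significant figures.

0.016 M

Pb²⁺/Pb is the cathode, Ca²⁺/Ca the anode: E°cell = +2.75 V, n = 2.
Overall reaction: Pb²⁺(aq) + Ca(s) → Pb(s) + Ca²⁺(aq); Q = [Ca²⁺]^1/[Pb²⁺]^1.
From E = E° − (0.0592/n) log Q: log Q = (E° − E)·n/0.0592 = (+2.75 − (+2.773))·2/0.0592 = -0.7770.
So 1·log[Pb²⁺] = 1·log(0.0027) − log Q = -2.5686 − (-0.7770) = -1.7916; [Pb²⁺] = 10^(-1.7916) ≈ 0.016 M.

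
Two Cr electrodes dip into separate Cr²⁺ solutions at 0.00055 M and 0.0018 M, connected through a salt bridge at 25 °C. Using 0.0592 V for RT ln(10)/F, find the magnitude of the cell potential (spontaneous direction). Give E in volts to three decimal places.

For a concentration cell E°cell = 0. The 0.0018 M side is the cathode (reduction is favoured where [Cr²⁺] is higher).
With n = 2, E = −(0.0592/2) log([Cr²⁺]ₐₙ/[Cr²⁺]꜀ₐₜ) = −(0.0592/2) log(0.00055/0.0018) = −(0.0592/2)(-0.515) = +0.015 V.

+0.015 V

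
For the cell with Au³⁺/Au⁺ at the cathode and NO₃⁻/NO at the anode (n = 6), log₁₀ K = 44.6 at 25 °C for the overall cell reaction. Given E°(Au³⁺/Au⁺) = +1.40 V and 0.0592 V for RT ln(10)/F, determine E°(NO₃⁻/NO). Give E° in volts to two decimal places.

E°cell = (0.0592/n)·log K = (0.0592/6)(44.6) = +0.440 V.
Since Au³⁺/Au⁺ is the cathode and NO₃⁻/NO the anode, E°cell = E°(Au³⁺/Au⁺) − E°(NO₃⁻/NO).
So E°(NO₃⁻/NO) = E°(Au³⁺/Au⁺) − E°cell = (+1.40) − (+0.440) = +0.96 V.

+0.96 V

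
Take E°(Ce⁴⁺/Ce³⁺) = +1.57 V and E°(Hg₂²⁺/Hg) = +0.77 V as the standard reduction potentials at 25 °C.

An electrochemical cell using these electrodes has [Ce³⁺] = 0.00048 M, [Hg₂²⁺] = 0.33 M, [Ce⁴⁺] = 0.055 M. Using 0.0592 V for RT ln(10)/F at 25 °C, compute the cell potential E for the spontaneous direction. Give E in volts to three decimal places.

+0.936 V

Ce⁴⁺/Ce³⁺ is the cathode (higher E°), Hg₂²⁺/Hg the anode: E°cell = +1.57 − (+0.77) = +0.80 V, n = 2.
Overall: 2 Ce⁴⁺(aq) + 2 Hg(l) → 2 Ce³⁺(aq) + Hg₂²⁺(aq)
Q = [Ce³⁺]^2·[Hg₂²⁺] / ([Ce⁴⁺]^2); log Q = -4.600.
E = E° − (0.0592/n) log Q = +0.80 − (0.0592/2)(-4.600) = +0.936 V.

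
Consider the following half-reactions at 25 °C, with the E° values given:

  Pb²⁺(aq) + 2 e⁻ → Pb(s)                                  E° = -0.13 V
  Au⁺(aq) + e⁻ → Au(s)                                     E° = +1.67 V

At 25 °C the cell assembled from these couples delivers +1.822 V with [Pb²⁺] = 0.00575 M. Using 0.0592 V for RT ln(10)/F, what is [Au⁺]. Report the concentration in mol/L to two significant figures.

0.18 M

Au⁺/Au is the cathode, Pb²⁺/Pb the anode: E°cell = +1.80 V, n = 2.
Overall reaction: 2 Au⁺(aq) + Pb(s) → 2 Au(s) + Pb²⁺(aq); Q = [Pb²⁺]^1/[Au⁺]^2.
From E = E° − (0.0592/n) log Q: log Q = (E° − E)·n/0.0592 = (+1.80 − (+1.822))·2/0.0592 = -0.7432.
So 2·log[Au⁺] = 1·log(0.00575) − log Q = -2.2403 − (-0.7432) = -1.4971; log[Au⁺] = -1.4971 / 2 = -0.7486; [Au⁺] = 10^(-0.7486) ≈ 0.18 M.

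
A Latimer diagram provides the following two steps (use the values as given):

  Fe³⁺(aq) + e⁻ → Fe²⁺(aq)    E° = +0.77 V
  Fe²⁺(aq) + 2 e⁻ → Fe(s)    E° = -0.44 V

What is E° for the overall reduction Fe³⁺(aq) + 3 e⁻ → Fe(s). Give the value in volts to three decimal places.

-0.037 V

Adding the free-energy changes (−nFE°) of the two steps gives −n₃FE°₃ = −n₁FE°₁ − n₂FE°₂.
E°₃ = (1×+0.77 + 2×-0.44) / 3 = (-0.110) / 3 = -0.037 V.
Simply averaging or adding the two E° values would be wrong; the electron-weighted sum is required.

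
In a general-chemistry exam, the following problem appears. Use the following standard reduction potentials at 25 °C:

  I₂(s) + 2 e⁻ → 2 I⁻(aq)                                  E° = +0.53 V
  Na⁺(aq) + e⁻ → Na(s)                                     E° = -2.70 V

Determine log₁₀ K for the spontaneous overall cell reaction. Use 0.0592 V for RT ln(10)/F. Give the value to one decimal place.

109.1

Cathode: I₂/I⁻; anode: Na⁺/Na. E°cell = +3.23 V, n = 2.
log K = nE°cell / 0.0592 = (2)(+3.23) / 0.0592 = 109.1.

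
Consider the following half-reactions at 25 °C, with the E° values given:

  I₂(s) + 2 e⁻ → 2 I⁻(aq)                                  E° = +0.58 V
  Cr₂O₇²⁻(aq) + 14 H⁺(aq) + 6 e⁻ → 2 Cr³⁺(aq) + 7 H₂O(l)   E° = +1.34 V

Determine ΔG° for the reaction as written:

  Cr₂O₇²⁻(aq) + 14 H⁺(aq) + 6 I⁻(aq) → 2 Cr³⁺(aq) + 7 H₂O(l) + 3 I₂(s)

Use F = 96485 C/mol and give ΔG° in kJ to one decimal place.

-440.0 kJ

As written, Cr₂O₇²⁻/Cr³⁺ is reduced (cathode) and I₂/I⁻ is oxidised (anode), so E°cell = (+1.34) − (+0.58) = +0.76 V.
Balancing electrons gives n = 6.
ΔG° = −nFE° = −(6)(96485)(+0.76) = -439,972 J = -440.0 kJ.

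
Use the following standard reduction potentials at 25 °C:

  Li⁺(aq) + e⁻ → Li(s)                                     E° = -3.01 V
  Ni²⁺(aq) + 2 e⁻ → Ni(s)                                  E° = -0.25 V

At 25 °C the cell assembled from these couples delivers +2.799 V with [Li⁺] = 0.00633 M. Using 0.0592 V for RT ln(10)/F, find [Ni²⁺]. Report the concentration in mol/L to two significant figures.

0.00083 M

Ni²⁺/Ni is the cathode, Li⁺/Li the anode: E°cell = +2.76 V, n = 2.
Overall reaction: Ni²⁺(aq) + 2 Li(s) → Ni(s) + 2 Li⁺(aq); Q = [Li⁺]^2/[Ni²⁺]^1.
From E = E° − (0.0592/n) log Q: log Q = (E° − E)·n/0.0592 = (+2.76 − (+2.799))·2/0.0592 = -1.3176.
So 1·log[Ni²⁺] = 2·log(0.00633) − log Q = -4.3972 − (-1.3176) = -3.0796; [Ni²⁺] = 10^(-3.0796) ≈ 0.00083 M.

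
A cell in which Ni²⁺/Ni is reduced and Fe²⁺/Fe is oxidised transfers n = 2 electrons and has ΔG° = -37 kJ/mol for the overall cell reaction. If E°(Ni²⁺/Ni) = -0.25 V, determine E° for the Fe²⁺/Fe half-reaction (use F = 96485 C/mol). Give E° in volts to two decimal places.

-0.44 V

E°cell = −ΔG°/(nF) = −(-37×10³)/((2)(96485)) = +0.192 V.
Since Ni²⁺/Ni is the cathode and Fe²⁺/Fe the anode, E°cell = E°(Ni²⁺/Ni) − E°(Fe²⁺/Fe).
So E°(Fe²⁺/Fe) = E°(Ni²⁺/Ni) − E°cell = (-0.25) − (+0.192) = -0.44 V.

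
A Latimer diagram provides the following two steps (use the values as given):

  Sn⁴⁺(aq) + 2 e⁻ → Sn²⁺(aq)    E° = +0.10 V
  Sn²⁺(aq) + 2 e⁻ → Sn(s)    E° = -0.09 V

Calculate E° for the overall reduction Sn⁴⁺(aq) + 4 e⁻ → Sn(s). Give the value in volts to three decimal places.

Standard free energies of sequential steps add: ΔG°₃ = ΔG°₁ + ΔG°₂, so n₃E°₃ = n₁E°₁ + n₂E°₂.
E°₃ = (2×+0.10 + 2×-0.09) / 4 = (+0.020) / 4 = +0.005 V.

+0.005 V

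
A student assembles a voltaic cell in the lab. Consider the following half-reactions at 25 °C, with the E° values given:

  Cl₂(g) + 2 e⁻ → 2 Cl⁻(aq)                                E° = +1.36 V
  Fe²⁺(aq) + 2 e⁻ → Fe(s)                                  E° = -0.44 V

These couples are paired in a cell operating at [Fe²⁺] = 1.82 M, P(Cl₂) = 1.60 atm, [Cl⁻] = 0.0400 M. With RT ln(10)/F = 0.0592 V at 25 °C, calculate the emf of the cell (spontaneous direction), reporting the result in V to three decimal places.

Cl₂/Cl⁻ is the cathode (higher E°), Fe²⁺/Fe the anode: E°cell = +1.36 − (-0.44) = +1.80 V, n = 2.
Overall: Cl₂(g) + Fe(s) → 2 Cl⁻(aq) + Fe²⁺(aq)
Q = [Cl⁻]^2·[Fe²⁺] / (P(Cl₂)); log Q = -2.740.
E = E° − (0.0592/n) log Q = +1.80 − (0.0592/2)(-2.740) = +1.881 V.

+1.881 V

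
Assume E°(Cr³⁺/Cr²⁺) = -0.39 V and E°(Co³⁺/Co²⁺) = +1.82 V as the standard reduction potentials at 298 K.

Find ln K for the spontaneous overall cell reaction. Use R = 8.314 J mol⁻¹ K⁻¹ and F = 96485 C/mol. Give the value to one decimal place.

Cathode: Co³⁺/Co²⁺; anode: Cr³⁺/Cr²⁺. E°cell = (+1.82) − (-0.39) = +2.21 V, with n = 1.
ΔG° = −nFE° = −RT ln K, so ln K = nFE°/(RT) = (1)(96485)(+2.21) / ((8.314)(298)) = 86.065.

86.1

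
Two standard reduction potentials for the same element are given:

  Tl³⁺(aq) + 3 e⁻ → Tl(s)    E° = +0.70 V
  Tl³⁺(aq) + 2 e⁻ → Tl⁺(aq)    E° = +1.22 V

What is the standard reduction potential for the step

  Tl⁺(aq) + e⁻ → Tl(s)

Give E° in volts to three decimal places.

-0.340 V

Sequential free energies add, so n₃E°₃ = n₁E°₁ + n₂E°₂.
With n₃ = 3, and the known step contributing 2×(+1.22) V, the unknown satisfies 1·E° = 3×(+0.70) − 2×(+1.22) = -0.340.
E° = -0.340 / 1 = -0.340 V.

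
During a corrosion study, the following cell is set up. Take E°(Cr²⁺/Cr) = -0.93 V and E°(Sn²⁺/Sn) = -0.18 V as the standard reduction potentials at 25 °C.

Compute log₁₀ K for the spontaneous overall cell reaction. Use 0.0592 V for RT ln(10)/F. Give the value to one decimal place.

25.3

Cathode: Sn²⁺/Sn; anode: Cr²⁺/Cr. E°cell = +0.75 V, n = 2.
log K = nE°cell / 0.0592 = (2)(+0.75) / 0.0592 = 25.3.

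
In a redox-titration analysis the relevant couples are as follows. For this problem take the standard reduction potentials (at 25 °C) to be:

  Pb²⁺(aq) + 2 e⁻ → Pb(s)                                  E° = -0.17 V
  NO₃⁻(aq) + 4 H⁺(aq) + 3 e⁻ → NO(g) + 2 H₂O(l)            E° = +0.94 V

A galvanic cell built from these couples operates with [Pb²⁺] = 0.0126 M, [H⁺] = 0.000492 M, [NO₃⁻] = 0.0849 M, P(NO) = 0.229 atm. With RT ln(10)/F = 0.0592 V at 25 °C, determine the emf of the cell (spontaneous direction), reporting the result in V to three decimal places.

+0.897 V

NO₃⁻/NO is the cathode (higher E°), Pb²⁺/Pb the anode: E°cell = +0.94 − (-0.17) = +1.11 V, n = 6.
Overall: 2 NO₃⁻(aq) + 8 H⁺(aq) + 3 Pb(s) → 2 NO(g) + 4 H₂O(l) + 3 Pb²⁺(aq)
Q = P(NO)^2·[Pb²⁺]^3 / ([NO₃⁻]^2·[H⁺]^8); log Q = 21.627.
E = E° − (0.0592/n) log Q = +1.11 − (0.0592/6)(21.627) = +0.897 V.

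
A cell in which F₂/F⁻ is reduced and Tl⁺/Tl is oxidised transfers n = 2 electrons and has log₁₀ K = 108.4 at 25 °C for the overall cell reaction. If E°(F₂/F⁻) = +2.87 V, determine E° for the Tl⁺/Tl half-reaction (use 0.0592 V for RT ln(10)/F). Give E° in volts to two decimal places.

-0.34 V

E°cell = (0.0592/n)·log K = (0.0592/2)(108.4) = +3.209 V.
Since F₂/F⁻ is the cathode and Tl⁺/Tl the anode, E°cell = E°(F₂/F⁻) − E°(Tl⁺/Tl).
So E°(Tl⁺/Tl) = E°(F₂/F⁻) − E°cell = (+2.87) − (+3.209) = -0.34 V.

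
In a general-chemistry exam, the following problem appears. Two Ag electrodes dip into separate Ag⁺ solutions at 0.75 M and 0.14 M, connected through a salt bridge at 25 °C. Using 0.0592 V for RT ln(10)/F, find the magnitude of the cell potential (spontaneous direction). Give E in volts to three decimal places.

For a concentration cell E°cell = 0. The 0.75 M side is the cathode (reduction is favoured where [Ag⁺] is higher).
With n = 1, E = −(0.0592/1) log([Ag⁺]ₐₙ/[Ag⁺]꜀ₐₜ) = −(0.0592/1) log(0.14/0.75) = −(0.0592/1)(-0.729) = +0.043 V.

+0.043 V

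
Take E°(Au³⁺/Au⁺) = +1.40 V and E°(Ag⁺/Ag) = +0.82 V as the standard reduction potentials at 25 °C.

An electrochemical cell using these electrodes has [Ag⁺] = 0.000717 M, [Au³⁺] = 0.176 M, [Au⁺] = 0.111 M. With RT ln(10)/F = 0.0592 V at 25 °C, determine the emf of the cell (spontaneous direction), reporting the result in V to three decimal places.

+0.772 V

Au³⁺/Au⁺ is the cathode (higher E°), Ag⁺/Ag the anode: E°cell = +1.40 − (+0.82) = +0.58 V, n = 2.
Overall: Au³⁺(aq) + 2 Ag(s) → Au⁺(aq) + 2 Ag⁺(aq)
Q = [Au⁺]·[Ag⁺]^2 / ([Au³⁺]); log Q = -6.489.
E = E° − (0.0592/n) log Q = +0.58 − (0.0592/2)(-6.489) = +0.772 V.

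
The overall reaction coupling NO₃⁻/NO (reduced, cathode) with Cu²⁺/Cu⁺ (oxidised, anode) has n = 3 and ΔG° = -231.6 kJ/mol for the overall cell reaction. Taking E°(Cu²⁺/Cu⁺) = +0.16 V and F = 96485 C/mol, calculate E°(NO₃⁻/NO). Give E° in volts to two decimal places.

+0.96 V

E°cell = −ΔG°/(nF) = −(-231.6×10³)/((3)(96485)) = +0.800 V.
Since NO₃⁻/NO is the cathode and Cu²⁺/Cu⁺ the anode, E°cell = E°(NO₃⁻/NO) − E°(Cu²⁺/Cu⁺).
So E°(NO₃⁻/NO) = E°cell + E°(Cu²⁺/Cu⁺) = +0.800 + (+0.16) = +0.96 V.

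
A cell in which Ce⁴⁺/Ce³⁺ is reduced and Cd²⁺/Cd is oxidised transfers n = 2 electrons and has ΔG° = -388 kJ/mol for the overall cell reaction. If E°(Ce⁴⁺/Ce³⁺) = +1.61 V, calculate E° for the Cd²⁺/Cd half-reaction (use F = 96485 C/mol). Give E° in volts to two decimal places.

E°cell = −ΔG°/(nF) = −(-388×10³)/((2)(96485)) = +2.011 V.
Since Ce⁴⁺/Ce³⁺ is the cathode and Cd²⁺/Cd the anode, E°cell = E°(Ce⁴⁺/Ce³⁺) − E°(Cd²⁺/Cd).
So E°(Cd²⁺/Cd) = E°(Ce⁴⁺/Ce³⁺) − E°cell = (+1.61) − (+2.011) = -0.40 V.

-0.40 V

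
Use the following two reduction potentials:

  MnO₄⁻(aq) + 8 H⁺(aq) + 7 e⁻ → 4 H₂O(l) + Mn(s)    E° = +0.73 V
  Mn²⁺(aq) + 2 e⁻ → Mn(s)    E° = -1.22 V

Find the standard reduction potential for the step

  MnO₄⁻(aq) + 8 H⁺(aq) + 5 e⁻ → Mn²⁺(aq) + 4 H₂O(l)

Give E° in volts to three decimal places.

Sequential free energies add, so n₃E°₃ = n₁E°₁ + n₂E°₂.
With n₃ = 7, and the known step contributing 2×(-1.22) V, the unknown satisfies 5·E° = 7×(+0.73) − 2×(-1.22) = +7.550.
E° = +7.550 / 5 = +1.510 V.

+1.510 V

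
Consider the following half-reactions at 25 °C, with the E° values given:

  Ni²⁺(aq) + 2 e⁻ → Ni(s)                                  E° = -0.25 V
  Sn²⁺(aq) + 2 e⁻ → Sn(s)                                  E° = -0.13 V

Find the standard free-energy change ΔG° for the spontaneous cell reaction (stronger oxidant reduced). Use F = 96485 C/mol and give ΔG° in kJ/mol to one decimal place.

Sn²⁺/Sn (E° = -0.13 V) is the cathode; Ni²⁺/Ni (E° = -0.25 V) is the anode, so E°cell = +0.12 V.
Balancing electrons gives n = 2 (lcm of 2 and 2).
ΔG° = −nFE° = −(2)(96485)(+0.12) = -23,156 J = -23.2 kJ/mol.

-23.2 kJ/mol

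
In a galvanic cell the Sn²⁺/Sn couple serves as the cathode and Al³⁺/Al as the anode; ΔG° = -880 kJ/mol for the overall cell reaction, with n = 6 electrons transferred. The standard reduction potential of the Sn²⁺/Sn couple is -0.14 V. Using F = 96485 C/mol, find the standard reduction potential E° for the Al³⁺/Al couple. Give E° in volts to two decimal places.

-1.66 V

E°cell = −ΔG°/(nF) = −(-880×10³)/((6)(96485)) = +1.520 V.
Since Sn²⁺/Sn is the cathode and Al³⁺/Al the anode, E°cell = E°(Sn²⁺/Sn) − E°(Al³⁺/Al).
So E°(Al³⁺/Al) = E°(Sn²⁺/Sn) − E°cell = (-0.14) − (+1.520) = -1.66 V.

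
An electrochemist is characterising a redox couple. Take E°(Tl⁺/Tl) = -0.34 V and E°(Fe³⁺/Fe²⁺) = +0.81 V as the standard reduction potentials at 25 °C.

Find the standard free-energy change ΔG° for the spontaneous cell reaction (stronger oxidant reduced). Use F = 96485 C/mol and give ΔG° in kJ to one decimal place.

-111.0 kJ

Fe³⁺/Fe²⁺ (E° = +0.81 V) is the cathode; Tl⁺/Tl (E° = -0.34 V) is the anode, so E°cell = +1.15 V.
Balancing electrons gives n = 1 (lcm of 1 and 1).
ΔG° = −nFE° = −(1)(96485)(+1.15) = -110,958 J = -111.0 kJ.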